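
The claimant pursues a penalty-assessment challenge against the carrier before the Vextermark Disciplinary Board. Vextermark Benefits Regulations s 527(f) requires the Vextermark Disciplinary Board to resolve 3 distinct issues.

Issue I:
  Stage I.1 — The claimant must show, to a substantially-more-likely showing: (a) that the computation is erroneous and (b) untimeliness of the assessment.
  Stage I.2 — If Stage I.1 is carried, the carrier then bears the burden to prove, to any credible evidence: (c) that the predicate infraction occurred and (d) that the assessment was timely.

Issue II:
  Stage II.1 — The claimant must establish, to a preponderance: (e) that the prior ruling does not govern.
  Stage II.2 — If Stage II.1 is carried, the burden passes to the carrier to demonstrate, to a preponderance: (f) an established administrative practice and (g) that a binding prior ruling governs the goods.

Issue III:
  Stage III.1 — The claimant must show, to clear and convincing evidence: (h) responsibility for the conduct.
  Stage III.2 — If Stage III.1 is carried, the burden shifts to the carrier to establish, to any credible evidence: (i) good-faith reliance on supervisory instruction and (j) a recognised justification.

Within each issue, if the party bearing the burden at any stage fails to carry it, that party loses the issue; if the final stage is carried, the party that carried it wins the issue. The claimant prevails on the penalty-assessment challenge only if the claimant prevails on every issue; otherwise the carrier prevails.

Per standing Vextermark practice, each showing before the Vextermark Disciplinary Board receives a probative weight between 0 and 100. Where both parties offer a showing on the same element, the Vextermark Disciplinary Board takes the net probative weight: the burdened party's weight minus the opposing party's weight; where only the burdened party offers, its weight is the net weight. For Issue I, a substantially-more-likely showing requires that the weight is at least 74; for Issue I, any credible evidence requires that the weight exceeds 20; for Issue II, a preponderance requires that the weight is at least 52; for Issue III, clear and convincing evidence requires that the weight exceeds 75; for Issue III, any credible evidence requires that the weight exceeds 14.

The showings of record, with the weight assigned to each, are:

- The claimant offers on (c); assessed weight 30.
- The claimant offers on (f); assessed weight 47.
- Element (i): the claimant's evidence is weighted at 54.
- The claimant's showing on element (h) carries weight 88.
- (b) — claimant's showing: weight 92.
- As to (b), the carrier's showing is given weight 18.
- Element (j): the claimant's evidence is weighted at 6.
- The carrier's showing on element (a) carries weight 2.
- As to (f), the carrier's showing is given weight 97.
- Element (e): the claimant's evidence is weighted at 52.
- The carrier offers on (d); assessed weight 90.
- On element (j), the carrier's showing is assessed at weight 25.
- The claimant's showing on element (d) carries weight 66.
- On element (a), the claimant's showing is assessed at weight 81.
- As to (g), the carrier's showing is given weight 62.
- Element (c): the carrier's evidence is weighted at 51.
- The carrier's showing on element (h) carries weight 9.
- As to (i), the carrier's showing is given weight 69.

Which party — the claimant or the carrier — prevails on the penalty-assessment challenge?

carrier

— Issue I —
Stage I.1 — burden on claimant; standard: a substantially-more-likely showing (weight is at least 74).
    (a): 81 − 2 = 79 ≥ 74 [met]
    (b): 92 − 18 = 74 ≥ 74 [met]
  All elements met. The burden passes to the carrier.
Stage I.2 — burden on carrier; standard: any credible evidence (weight exceeds 20).
    (c): 51 − 30 = 21 > 20 [met]
    (d): 90 − 66 = 24 > 20 [met]
  The carrier carries the last stage.
Every stage carried; the carrier prevails on this issue.
— Issue II —
Stage II.1 — burden on claimant; standard: a preponderance (weight is at least 52).
    (e): 52 ≥ 52 [met]
  Stage II.1 carried; the burden shifts to the carrier.
Stage II.2 — burden on carrier; standard: a preponderance (weight is at least 52).
    (f): 97 − 47 = 50 < 52 [not met]
    (g): 62 ≥ 52 [met]
  Stage II.2 not carried; the carrier fails its burden.
So the claimant prevails on this issue.
— Issue III —
Stage III.1 (claimant, clear and convincing evidence, weight exceeds 75): (h) net 88−9=79 > 75 — meets.
  The claimant carries Stage III.1; the carrier now bears the burden.
Stage III.2 (carrier, any credible evidence, weight exceeds 14): (i) net 69−54=15 > 14 — meets; (j) net 25−6=19 > 14 — meets.
  The carrier carries the last stage.
Every stage carried; the carrier prevails on this issue.
Per-issue: Issue I → carrier; Issue II → claimant; Issue III → carrier. The claimant must prevail on every issue; overall, the carrier prevails.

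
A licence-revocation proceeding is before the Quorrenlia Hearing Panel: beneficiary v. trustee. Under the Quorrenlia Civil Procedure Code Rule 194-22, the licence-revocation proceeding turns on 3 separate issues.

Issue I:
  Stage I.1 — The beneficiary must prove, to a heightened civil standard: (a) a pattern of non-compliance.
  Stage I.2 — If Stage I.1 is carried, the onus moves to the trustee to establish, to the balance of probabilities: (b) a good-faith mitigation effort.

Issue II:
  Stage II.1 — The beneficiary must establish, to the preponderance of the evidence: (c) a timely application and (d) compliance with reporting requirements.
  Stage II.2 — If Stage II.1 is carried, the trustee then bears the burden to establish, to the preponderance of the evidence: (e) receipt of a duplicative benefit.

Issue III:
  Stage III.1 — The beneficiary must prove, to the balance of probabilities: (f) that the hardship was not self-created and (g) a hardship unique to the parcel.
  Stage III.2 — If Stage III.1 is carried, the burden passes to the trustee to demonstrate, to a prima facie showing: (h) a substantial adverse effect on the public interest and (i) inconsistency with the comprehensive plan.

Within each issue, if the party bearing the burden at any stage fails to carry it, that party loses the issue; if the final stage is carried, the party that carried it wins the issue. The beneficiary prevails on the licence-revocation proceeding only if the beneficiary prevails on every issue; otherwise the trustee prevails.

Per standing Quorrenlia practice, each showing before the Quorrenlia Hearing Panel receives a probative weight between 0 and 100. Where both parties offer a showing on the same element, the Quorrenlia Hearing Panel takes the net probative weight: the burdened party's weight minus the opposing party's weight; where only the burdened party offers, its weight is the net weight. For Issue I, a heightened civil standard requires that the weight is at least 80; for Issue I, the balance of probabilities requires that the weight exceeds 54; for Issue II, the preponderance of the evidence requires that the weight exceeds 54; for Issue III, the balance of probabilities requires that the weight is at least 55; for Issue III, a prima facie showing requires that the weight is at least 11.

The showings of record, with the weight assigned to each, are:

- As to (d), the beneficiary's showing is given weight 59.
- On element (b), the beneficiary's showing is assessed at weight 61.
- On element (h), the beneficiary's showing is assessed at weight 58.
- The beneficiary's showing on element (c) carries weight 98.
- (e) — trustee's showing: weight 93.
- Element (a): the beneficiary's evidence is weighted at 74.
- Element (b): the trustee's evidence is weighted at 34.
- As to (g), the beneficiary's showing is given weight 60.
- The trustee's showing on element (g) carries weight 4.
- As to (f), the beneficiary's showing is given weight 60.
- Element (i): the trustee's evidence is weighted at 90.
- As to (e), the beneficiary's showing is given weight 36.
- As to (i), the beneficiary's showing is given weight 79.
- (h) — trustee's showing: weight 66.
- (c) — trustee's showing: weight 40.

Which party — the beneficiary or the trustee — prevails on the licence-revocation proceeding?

— Issue I —
Stage I.1 (beneficiary, a heightened civil standard, weight is at least 80): (a) 74 < 80 — fails.
  The beneficiary does not carry Stage I.1.
The analysis ends at Stage I.1; the trustee prevails on this issue.
— Issue II —
At Stage II.1 the beneficiary must meet the preponderance of the evidence (weight exceeds 54): on (c) the weight is 98 less the opposing 40 gives net 58, > 54, so (c) meets the standard; on (d) the weight is 59, > 54, so (d) meets the standard.
  All elements met. The burden passes to the trustee.
At Stage II.2 the trustee must meet the preponderance of the evidence (weight exceeds 54): on (e) the weight is 93 less the opposing 36 gives net 57, which does exceed 54, so (e) meets the standard.
  The trustee carries the last stage.
All stages carried — the trustee prevails on this issue.
— Issue III —
At Stage III.1 the beneficiary must meet the balance of probabilities (weight is at least 55): on (f) the weight is 60, which does reach 55, so (f) meets the standard; on (g) the weight is 60 less the opposing 4 gives net 56, which does reach 55, so (g) meets the standard.
  Stage III.1 is satisfied; the onus moves to the trustee.
At Stage III.2 the trustee must meet a prima facie showing (weight is at least 11): on (h) the weight is 66 less the opposing 58 gives net 8, which does not reach 11, so (h) does not meet the standard; on (i) the weight is 90 less the opposing 79 gives net 11, ≥ 11, so (i) meets the standard.
  The trustee does not carry Stage III.2.
The beneficiary prevails on this issue.
Per-issue: Issue I → trustee; Issue II → trustee; Issue III → beneficiary. The beneficiary must prevail on every issue; overall, the trustee prevails.

trustee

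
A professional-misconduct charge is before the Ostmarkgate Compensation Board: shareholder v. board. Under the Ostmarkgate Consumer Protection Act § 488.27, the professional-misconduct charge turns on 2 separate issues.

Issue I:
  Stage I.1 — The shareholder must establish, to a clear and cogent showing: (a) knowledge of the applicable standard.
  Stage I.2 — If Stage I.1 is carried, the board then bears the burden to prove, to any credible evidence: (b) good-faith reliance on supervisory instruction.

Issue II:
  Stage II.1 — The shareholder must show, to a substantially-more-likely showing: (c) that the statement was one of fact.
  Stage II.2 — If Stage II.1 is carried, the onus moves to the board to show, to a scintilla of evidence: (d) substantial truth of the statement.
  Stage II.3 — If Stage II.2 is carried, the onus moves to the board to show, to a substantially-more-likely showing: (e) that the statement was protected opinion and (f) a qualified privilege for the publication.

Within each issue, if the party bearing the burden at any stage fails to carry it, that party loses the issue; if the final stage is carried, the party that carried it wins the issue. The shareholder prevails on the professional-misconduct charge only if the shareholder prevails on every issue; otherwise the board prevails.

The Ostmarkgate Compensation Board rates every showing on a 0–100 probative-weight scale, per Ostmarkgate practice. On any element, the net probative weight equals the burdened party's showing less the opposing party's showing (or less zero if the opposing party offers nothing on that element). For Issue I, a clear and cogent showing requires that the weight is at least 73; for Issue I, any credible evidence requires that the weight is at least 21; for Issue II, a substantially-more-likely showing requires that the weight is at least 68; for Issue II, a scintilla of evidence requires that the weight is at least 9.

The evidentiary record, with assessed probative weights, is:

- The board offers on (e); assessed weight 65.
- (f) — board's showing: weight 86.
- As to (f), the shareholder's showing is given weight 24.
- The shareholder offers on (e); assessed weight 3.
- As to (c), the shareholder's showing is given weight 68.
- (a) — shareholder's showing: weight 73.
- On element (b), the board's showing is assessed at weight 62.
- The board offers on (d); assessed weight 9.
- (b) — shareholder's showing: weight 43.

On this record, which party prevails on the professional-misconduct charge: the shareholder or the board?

shareholder

— Issue I —
At Stage I.1 the shareholder must meet a clear and cogent showing (weight is at least 73): on (a) the weight is 73, ≥ 73, so (a) meets the standard.
  Stage I.1 carried; the burden shifts to the board.
At Stage I.2 the board must meet any credible evidence (weight is at least 21): on (b) the weight is 62 less the opposing 43 gives net 19, which does not reach 21, so (b) does not meet the standard.
  The board does not carry Stage I.2.
The analysis ends at Stage I.2; the shareholder prevails on this issue.
— Issue II —
Stage II.1 — burden on shareholder; standard: a substantially-more-likely showing (weight is at least 68).
    (c): 68 ≥ 68 [met]
  Stage II.1 is satisfied; the onus moves to the board.
Stage II.2 — burden on board; standard: a scintilla of evidence (weight is at least 9).
    (d): 9 ≥ 9 [met]
  Stage II.2 carried; the burden remains with the board.
Stage II.3 — burden on board; standard: a substantially-more-likely showing (weight is at least 68).
    (e): 65 − 3 = 62 < 68 [not met]
    (f): 86 − 24 = 62 < 68 [not met]
  The board does not carry Stage II.3.
The analysis ends at Stage II.3; the shareholder prevails on this issue.
Per-issue: Issue I → shareholder; Issue II → shareholder. The shareholder must prevail on every issue; overall, the shareholder prevails.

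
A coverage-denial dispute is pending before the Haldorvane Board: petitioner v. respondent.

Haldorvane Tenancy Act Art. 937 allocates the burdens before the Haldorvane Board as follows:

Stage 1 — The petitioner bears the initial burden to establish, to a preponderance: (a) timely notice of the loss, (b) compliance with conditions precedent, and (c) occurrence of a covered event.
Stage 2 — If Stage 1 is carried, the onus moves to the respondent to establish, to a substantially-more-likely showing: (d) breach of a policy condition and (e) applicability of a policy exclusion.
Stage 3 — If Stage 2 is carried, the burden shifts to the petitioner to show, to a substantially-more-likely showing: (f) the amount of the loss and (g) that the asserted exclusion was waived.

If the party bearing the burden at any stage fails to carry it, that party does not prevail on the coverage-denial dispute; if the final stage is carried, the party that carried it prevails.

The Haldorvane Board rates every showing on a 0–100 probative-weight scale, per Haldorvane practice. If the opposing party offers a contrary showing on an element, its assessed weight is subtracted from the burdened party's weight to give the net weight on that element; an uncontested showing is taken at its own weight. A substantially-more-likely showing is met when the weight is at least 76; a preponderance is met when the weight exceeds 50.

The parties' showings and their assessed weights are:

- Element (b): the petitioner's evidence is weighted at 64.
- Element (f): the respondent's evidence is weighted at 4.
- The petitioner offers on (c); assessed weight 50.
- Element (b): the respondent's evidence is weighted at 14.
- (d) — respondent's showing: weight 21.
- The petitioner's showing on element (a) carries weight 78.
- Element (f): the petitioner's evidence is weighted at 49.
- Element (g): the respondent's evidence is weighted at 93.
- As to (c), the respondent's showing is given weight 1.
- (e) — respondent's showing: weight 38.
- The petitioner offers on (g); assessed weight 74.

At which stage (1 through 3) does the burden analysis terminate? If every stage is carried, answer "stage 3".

stage 1

Stage 1 (petitioner, a preponderance, weight exceeds 50): (a) 78 > 50 — meets; (b) net 64−14=50 ≤ 50 — fails; (c) net 50−1=49 ≤ 50 — fails.
  Stage 1 not carried; the petitioner fails its burden.
The respondent prevails.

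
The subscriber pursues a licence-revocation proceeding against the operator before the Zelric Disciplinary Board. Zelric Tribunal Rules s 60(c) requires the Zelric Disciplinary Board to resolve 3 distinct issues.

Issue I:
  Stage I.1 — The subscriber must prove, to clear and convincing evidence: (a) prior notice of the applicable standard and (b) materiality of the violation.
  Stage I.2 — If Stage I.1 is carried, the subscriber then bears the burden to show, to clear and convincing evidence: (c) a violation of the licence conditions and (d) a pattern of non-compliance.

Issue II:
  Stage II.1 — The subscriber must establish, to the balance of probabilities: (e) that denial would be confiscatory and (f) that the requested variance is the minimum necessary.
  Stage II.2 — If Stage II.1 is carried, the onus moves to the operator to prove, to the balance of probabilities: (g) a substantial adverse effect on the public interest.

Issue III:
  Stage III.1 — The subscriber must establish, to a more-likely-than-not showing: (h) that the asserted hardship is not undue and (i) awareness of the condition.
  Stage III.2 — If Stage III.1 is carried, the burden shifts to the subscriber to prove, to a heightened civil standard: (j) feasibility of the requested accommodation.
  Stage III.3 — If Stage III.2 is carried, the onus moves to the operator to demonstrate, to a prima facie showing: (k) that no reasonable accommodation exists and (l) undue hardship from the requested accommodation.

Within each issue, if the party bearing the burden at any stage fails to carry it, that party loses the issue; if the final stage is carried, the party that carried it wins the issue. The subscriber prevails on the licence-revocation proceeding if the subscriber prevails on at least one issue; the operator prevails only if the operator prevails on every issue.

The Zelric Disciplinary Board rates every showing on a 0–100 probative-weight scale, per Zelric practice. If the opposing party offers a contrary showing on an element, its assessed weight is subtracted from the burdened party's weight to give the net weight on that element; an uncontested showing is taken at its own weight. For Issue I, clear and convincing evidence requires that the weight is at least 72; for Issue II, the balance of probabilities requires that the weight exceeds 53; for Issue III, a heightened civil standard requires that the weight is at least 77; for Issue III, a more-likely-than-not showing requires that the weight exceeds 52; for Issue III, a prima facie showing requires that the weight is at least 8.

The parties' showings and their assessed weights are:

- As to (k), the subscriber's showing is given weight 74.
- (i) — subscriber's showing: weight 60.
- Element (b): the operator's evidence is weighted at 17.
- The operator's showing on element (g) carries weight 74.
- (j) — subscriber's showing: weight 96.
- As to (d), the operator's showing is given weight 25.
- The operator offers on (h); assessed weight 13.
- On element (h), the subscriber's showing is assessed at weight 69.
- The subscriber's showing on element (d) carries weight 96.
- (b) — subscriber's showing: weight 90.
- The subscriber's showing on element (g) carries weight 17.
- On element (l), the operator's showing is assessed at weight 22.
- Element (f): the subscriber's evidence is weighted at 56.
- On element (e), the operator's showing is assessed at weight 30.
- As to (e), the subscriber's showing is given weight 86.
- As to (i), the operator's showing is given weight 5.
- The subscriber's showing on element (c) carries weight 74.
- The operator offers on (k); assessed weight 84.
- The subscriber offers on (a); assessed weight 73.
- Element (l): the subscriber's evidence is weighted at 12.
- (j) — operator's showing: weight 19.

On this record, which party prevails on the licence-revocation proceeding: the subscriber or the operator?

operator

— Issue I —
At Stage I.1 the subscriber must meet clear and convincing evidence (weight is at least 72): on (a) the weight is 73, which does reach 72, so (a) meets the standard; on (b) the weight is 90 less the opposing 17 gives net 73, ≥ 72, so (b) meets the standard.
  Stage I.1 carried; the burden remains with the subscriber.
At Stage I.2 the subscriber must meet clear and convincing evidence (weight is at least 72): on (c) the weight is 74, ≥ 72, so (c) meets the standard; on (d) the weight is 96 less the opposing 25 gives net 71, < 72, so (d) does not meet the standard.
  Not every element is met, so the subscriber fails to carry Stage I.2.
The operator prevails on this issue.
— Issue II —
Stage II.1 (subscriber, the balance of probabilities, weight exceeds 53): (e) net 86−30=56 > 53 — meets; (f) 56 > 53 — meets.
  Stage II.1 carried; the burden shifts to the operator.
Stage II.2 (operator, the balance of probabilities, weight exceeds 53): (g) net 74−17=57 > 53 — meets.
  The operator carries the last stage.
All stages carried — the operator prevails on this issue.
— Issue III —
Stage III.1 (subscriber, a more-likely-than-not showing, weight exceeds 52): (h) net 69−13=56 > 52 — meets; (i) net 60−5=55 > 52 — meets.
  Stage III.1 is satisfied; the subscriber continues to bear the burden.
Stage III.2 (subscriber, a heightened civil standard, weight is at least 77): (j) net 96−19=77 ≥ 77 — meets.
  The subscriber carries Stage III.2; the operator now bears the burden.
Stage III.3 (operator, a prima facie showing, weight is at least 8): (k) net 84−74=10 ≥ 8 — meets; (l) net 22−12=10 ≥ 8 — meets.
  Stage III.3 carried; the final stage is satisfied.
All stages carried — the operator prevails on this issue.
Per-issue: Issue I → operator; Issue II → operator; Issue III → operator. The subscriber must prevail on at least one issue; overall, the operator prevails.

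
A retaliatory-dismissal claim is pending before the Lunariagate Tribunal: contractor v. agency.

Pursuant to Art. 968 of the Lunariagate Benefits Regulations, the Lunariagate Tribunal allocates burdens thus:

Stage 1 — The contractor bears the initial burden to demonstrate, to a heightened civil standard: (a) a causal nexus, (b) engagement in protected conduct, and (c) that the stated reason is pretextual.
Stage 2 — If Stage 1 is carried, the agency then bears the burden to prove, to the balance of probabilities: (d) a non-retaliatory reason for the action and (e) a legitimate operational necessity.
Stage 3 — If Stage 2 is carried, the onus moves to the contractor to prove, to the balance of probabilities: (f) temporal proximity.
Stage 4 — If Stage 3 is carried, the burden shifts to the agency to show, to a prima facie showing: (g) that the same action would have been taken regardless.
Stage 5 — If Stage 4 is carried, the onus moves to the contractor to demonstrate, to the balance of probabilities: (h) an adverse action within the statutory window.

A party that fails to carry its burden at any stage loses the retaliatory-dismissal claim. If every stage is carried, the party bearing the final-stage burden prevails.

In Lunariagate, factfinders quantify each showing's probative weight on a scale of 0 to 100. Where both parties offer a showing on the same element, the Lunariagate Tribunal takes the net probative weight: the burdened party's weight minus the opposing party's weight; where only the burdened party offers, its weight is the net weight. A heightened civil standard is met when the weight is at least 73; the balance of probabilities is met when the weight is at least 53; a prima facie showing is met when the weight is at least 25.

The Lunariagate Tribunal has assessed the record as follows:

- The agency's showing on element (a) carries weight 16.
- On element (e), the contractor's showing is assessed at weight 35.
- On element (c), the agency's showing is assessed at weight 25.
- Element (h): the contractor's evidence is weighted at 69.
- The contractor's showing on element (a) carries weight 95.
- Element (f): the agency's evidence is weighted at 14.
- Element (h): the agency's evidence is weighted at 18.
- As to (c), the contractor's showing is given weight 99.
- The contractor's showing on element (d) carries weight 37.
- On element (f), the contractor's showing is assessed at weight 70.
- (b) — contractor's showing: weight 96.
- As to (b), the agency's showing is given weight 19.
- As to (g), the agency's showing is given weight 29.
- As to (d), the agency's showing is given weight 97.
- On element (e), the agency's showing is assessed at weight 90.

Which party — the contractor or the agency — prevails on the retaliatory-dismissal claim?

At Stage 1 the contractor must meet a heightened civil standard (weight is at least 73): on (a) the weight is 95 less the opposing 16 gives net 79, ≥ 73, so (a) meets the standard; on (b) the weight is 96 less the opposing 19 gives net 77, ≥ 73, so (b) meets the standard; on (c) the weight is 99 less the opposing 25 gives net 74, which does reach 73, so (c) meets the standard.
  All elements met. The burden passes to the agency.
At Stage 2 the agency must meet the balance of probabilities (weight is at least 53): on (d) the weight is 97 less the opposing 37 gives net 60, ≥ 53, so (d) meets the standard; on (e) the weight is 90 less the opposing 35 gives net 55, which does reach 53, so (e) meets the standard.
  Stage 2 carried; the burden shifts to the contractor.
At Stage 3 the contractor must meet the balance of probabilities (weight is at least 53): on (f) the weight is 70 less the opposing 14 gives net 56, ≥ 53, so (f) meets the standard.
  Stage 3 is satisfied; the onus moves to the agency.
At Stage 4 the agency must meet a prima facie showing (weight is at least 25): on (g) the weight is 29, ≥ 25, so (g) meets the standard.
  Stage 4 carried; the burden shifts to the contractor.
At Stage 5 the contractor must meet the balance of probabilities (weight is at least 53): on (h) the weight is 69 less the opposing 18 gives net 51, which does not reach 53, so (h) does not meet the standard.
  Stage 5 not carried; the contractor fails its burden.
The analysis ends at Stage 5; the agency prevails.

agency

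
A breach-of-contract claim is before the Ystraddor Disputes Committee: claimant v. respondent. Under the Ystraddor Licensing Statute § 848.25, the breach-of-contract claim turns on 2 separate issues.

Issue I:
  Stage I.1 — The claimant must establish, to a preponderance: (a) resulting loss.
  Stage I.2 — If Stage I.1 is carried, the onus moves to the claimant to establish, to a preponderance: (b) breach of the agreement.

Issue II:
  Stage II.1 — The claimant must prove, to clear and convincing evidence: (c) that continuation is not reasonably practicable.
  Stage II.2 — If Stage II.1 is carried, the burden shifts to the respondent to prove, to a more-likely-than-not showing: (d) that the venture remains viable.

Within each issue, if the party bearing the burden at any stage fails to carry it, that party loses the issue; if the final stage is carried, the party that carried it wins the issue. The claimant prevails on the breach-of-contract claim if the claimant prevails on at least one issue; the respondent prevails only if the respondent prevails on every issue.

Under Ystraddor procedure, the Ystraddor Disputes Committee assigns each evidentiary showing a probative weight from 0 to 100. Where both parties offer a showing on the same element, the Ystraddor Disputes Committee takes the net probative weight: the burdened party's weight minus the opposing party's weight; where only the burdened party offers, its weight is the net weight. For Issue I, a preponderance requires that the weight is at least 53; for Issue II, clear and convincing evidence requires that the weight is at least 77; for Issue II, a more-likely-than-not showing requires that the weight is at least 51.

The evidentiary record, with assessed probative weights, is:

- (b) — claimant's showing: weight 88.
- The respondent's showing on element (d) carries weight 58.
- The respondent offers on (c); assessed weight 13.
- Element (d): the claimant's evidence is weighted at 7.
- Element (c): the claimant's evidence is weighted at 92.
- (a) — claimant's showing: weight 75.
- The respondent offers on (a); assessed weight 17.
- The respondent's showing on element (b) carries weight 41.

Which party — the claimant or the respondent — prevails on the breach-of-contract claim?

— Issue I —
Stage I.1 — burden on claimant; standard: a preponderance (weight is at least 53).
    (a): 75 − 17 = 58 ≥ 53 [met]
  Stage I.1 is satisfied; the claimant continues to bear the burden.
Stage I.2 — burden on claimant; standard: a preponderance (weight is at least 53).
    (b): 88 − 41 = 47 < 53 [not met]
  Stage I.2 not carried; the claimant fails its burden.
The respondent prevails on this issue.
— Issue II —
Stage II.1 (claimant, clear and convincing evidence, weight is at least 77): (c) net 92−13=79 ≥ 77 — meets.
  All elements met. The burden passes to the respondent.
Stage II.2 (respondent, a more-likely-than-not showing, weight is at least 51): (d) net 58−7=51 ≥ 51 — meets.
  Stage II.2 carried; the final stage is satisfied.
With every stage satisfied, the respondent prevails on this issue.
Per-issue: Issue I → respondent; Issue II → respondent. The claimant must prevail on at least one issue; overall, the respondent prevails.

respondent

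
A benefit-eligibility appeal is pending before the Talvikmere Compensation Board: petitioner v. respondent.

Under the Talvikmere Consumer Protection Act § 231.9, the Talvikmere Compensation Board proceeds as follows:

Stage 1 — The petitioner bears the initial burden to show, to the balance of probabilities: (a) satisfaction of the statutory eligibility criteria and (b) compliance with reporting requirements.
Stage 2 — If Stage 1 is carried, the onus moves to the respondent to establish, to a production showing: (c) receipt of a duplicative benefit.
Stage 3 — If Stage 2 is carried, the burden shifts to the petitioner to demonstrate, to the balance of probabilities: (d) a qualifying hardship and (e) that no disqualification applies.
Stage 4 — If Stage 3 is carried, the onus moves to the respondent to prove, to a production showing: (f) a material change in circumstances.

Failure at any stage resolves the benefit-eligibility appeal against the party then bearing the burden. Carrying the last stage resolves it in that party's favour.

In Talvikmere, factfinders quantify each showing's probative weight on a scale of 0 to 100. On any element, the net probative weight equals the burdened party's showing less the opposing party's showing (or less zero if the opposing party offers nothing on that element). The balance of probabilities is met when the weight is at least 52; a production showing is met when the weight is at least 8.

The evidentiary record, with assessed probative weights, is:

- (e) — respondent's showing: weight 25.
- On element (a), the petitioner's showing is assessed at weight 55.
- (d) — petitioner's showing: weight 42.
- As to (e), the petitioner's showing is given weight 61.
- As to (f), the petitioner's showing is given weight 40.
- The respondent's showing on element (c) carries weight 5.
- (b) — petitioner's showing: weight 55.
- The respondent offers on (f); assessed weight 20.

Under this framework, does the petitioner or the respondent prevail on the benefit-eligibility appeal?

petitioner

At Stage 1 the petitioner must meet the balance of probabilities (weight is at least 52): on (a) the weight is 55, ≥ 52, so (a) meets the standard; on (b) the weight is 55, which does reach 52, so (b) meets the standard.
  All elements met. The burden passes to the respondent.
At Stage 2 the respondent must meet a production showing (weight is at least 8): on (c) the weight is 5, < 8, so (c) does not meet the standard.
  The respondent does not carry Stage 2.
The petitioner prevails.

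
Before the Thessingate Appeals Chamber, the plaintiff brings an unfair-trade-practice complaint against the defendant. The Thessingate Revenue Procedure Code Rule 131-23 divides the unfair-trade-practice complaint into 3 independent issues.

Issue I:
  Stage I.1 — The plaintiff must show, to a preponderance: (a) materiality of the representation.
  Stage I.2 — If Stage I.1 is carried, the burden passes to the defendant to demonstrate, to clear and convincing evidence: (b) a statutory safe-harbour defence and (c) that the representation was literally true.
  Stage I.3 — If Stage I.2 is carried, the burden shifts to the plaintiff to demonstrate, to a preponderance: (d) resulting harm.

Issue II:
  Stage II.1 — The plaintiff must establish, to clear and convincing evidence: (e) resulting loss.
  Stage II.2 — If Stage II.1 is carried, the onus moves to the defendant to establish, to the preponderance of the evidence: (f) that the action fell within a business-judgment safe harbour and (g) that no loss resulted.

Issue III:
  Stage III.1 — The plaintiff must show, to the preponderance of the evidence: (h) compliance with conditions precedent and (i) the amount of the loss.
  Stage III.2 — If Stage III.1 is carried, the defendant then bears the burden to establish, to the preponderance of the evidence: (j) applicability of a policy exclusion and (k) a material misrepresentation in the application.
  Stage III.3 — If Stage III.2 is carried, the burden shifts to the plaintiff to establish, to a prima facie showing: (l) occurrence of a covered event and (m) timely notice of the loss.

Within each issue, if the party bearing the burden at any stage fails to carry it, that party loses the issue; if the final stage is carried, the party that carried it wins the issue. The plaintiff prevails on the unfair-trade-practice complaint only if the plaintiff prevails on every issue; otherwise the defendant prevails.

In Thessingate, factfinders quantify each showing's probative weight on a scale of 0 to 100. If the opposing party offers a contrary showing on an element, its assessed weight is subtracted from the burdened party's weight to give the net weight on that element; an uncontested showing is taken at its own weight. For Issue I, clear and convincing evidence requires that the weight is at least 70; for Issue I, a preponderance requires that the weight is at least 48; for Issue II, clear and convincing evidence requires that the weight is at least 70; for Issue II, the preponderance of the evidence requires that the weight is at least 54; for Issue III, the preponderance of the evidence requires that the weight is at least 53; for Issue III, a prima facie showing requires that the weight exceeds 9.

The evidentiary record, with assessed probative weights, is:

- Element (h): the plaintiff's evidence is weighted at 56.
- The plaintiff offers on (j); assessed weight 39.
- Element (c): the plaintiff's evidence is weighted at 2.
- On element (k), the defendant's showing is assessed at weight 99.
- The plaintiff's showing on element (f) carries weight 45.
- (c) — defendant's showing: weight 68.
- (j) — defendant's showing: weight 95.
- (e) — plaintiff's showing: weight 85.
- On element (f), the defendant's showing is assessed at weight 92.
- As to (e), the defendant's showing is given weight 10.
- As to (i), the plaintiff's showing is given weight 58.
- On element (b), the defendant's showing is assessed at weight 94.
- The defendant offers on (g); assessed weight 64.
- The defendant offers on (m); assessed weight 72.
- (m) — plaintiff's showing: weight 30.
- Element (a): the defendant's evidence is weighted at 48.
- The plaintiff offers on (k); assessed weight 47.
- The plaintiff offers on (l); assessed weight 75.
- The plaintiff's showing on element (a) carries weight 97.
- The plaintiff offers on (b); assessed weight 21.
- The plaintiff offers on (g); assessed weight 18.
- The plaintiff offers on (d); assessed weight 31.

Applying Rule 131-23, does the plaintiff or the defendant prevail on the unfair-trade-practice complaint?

— Issue I —
At Stage I.1 the plaintiff must meet a preponderance (weight is at least 48): on (a) the weight is 97 less the opposing 48 gives net 49, ≥ 48, so (a) meets the standard.
  The plaintiff carries Stage I.1; the defendant now bears the burden.
At Stage I.2 the defendant must meet clear and convincing evidence (weight is at least 70): on (b) the weight is 94 less the opposing 21 gives net 73, ≥ 70, so (b) meets the standard; on (c) the weight is 68 less the opposing 2 gives net 66, which does not reach 70, so (c) does not meet the standard.
  Not every element is met, so the defendant fails to carry Stage I.2.
So the plaintiff prevails on this issue.
— Issue II —
Stage II.1 (plaintiff, clear and convincing evidence, weight is at least 70): (e) net 85−10=75 ≥ 70 — meets.
  Stage II.1 is satisfied; the onus moves to the defendant.
Stage II.2 (defendant, the preponderance of the evidence, weight is at least 54): (f) net 92−45=47 < 54 — fails; (g) net 64−18=46 < 54 — fails.
  Not every element is met, so the defendant fails to carry Stage II.2.
The plaintiff prevails on this issue.
— Issue III —
At Stage III.1 the plaintiff must meet the preponderance of the evidence (weight is at least 53): on (h) the weight is 56, ≥ 53, so (h) meets the standard; on (i) the weight is 58, ≥ 53, so (i) meets the standard.
  Stage III.1 is satisfied; the onus moves to the defendant.
At Stage III.2 the defendant must meet the preponderance of the evidence (weight is at least 53): on (j) the weight is 95 less the opposing 39 gives net 56, ≥ 53, so (j) meets the standard; on (k) the weight is 99 less the opposing 47 gives net 52, which does not reach 53, so (k) does not meet the standard.
  Stage III.2 not carried; the defendant fails its burden.
The plaintiff prevails on this issue.
Per-issue: Issue I → plaintiff; Issue II → plaintiff; Issue III → plaintiff. The plaintiff must prevail on every issue; overall, the plaintiff prevails.

plaintiff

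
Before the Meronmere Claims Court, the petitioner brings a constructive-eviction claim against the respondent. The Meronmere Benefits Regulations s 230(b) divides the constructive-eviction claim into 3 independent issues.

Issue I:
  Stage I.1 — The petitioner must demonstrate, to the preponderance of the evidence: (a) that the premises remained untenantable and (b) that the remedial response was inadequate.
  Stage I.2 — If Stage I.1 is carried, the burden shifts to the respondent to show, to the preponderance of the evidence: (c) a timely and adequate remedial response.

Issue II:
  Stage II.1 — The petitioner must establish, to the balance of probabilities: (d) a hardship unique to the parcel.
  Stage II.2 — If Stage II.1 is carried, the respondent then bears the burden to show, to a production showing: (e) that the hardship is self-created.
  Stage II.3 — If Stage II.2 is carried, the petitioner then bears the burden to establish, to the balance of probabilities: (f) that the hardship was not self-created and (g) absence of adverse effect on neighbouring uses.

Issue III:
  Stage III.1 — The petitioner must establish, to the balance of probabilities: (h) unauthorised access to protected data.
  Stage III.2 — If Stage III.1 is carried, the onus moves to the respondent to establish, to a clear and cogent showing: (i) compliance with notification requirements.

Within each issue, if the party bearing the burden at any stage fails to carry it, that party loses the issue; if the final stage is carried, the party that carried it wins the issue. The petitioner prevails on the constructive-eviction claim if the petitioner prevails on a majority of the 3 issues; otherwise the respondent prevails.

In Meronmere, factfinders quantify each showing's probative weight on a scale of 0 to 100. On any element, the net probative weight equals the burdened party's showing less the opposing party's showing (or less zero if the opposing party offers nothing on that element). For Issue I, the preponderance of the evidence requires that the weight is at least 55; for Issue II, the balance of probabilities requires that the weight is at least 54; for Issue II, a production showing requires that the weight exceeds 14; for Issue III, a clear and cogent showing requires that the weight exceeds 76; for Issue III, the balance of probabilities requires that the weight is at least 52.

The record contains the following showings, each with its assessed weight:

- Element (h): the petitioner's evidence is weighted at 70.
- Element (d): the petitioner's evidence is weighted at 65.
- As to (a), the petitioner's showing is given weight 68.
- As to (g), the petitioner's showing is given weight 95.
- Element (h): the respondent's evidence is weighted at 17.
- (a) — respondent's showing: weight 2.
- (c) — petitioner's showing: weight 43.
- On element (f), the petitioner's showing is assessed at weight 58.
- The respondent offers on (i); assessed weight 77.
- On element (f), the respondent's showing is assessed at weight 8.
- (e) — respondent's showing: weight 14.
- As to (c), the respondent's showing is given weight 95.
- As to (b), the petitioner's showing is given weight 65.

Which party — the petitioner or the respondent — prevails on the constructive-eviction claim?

petitioner

— Issue I —
At Stage I.1 the petitioner must meet the preponderance of the evidence (weight is at least 55): on (a) the weight is 68 less the opposing 2 gives net 66, ≥ 55, so (a) meets the standard; on (b) the weight is 65, which does reach 55, so (b) meets the standard.
  All elements met. The burden passes to the respondent.
At Stage I.2 the respondent must meet the preponderance of the evidence (weight is at least 55): on (c) the weight is 95 less the opposing 43 gives net 52, < 55, so (c) does not meet the standard.
  Not every element is met, so the respondent fails to carry Stage I.2.
So the petitioner prevails on this issue.
— Issue II —
Stage II.1 (petitioner, the balance of probabilities, weight is at least 54): (d) 65 ≥ 54 — meets.
  Stage II.1 carried; the burden shifts to the respondent.
Stage II.2 (respondent, a production showing, weight exceeds 14): (e) 14 ≤ 14 — fails.
  The respondent does not carry Stage II.2.
The analysis ends at Stage II.2; the petitioner prevails on this issue.
— Issue III —
Stage III.1 — burden on petitioner; standard: the balance of probabilities (weight is at least 52).
    (h): 70 − 17 = 53 ≥ 52 [met]
  The petitioner carries Stage III.1; the respondent now bears the burden.
Stage III.2 — burden on respondent; standard: a clear and cogent showing (weight exceeds 76).
    (i): 77 > 76 [met]
  Stage III.2 carried; the final stage is satisfied.
Every stage carried; the respondent prevails on this issue.
Per-issue: Issue I → petitioner; Issue II → petitioner; Issue III → respondent. The petitioner must prevail on a majority of issues; overall, the petitioner prevails.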